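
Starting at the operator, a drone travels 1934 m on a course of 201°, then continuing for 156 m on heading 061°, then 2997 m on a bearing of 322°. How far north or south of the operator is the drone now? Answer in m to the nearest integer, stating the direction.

632 m north

Leg 1 (201°, 1934 m): east 1934 sin 201° = -693.08, north 1934 cos 201° = -1805.54
Leg 2 (061°, 156 m): east 156 sin 61° = 136.44, north 156 cos 61° = 75.63
Leg 3 (322°, 2997 m): east 2997 sin 322° = -1845.14, north 2997 cos 322° = 2361.67
Net north component: 631.75 m.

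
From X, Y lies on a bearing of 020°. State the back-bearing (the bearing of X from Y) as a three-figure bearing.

200°

Back-bearing = 020° + 180° = 200°.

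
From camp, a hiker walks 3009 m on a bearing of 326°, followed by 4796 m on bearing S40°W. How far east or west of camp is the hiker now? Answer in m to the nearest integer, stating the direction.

4765 m west

Leg 1 (326°, 3009 m): east 3009 sin 326° = -1682.61, north 3009 cos 326° = 2494.57
Leg 2 (S40°W, 4796 m): east 4796 sin 220° = -3082.81, north 4796 cos 220° = -3673.95
Net east component: -4765.42 m.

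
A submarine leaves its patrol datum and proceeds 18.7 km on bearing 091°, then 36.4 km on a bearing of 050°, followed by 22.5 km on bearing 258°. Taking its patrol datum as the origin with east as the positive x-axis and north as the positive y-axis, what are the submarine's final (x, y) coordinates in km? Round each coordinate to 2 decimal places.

Leg 1 (091°, 18.7 km): east 18.7 sin 91° = 18.70, north 18.7 cos 91° = -0.33
Leg 2 (050°, 36.4 km): east 36.4 sin 50° = 27.88, north 36.4 cos 50° = 23.40
Leg 3 (258°, 22.5 km): east 22.5 sin 258° = -22.01, north 22.5 cos 258° = -4.68
Summing: 24.57 km east, 18.39 km north → (24.57, 18.39).

(24.57, 18.39)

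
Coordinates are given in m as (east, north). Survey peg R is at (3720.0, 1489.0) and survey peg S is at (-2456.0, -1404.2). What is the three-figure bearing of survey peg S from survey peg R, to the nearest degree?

245°

Δeast = -2456.0 − 3720.0 = -6176.00; Δnorth = -1404.2 − 1489.0 = -2893.20.
Bearing = atan2(Δeast, Δnorth) mod 360° = 244.90° ≈ 245°.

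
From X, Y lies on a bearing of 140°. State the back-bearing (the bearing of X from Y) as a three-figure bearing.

Back-bearing = 140° + 180° = 320°.

320°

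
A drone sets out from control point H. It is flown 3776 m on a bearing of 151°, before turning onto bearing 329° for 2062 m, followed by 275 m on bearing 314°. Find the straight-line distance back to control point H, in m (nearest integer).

Leg 1 (151°, 3776 m): east 3776 sin 151° = 1830.64, north 3776 cos 151° = -3302.56
Leg 2 (329°, 2062 m): east 2062 sin 329° = -1062.01, north 2062 cos 329° = 1767.48
Leg 3 (314°, 275 m): east 275 sin 314° = -197.82, north 275 cos 314° = 191.03
Net: 570.81 east, -1344.05 north. Distance = √((570.81)² + (-1344.05)²) = 1460.243 m.

1460 m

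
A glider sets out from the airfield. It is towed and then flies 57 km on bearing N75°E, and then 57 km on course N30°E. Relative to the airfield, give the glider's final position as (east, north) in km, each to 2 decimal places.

Leg 1 (N75°E, 57 km): east 57 sin 75° = 55.06, north 57 cos 75° = 14.75
Leg 2 (N30°E, 57 km): east 57 sin 30° = 28.50, north 57 cos 30° = 49.36
Summing: 83.56 km east, 64.12 km north → (83.56, 64.12).

(83.56, 64.12)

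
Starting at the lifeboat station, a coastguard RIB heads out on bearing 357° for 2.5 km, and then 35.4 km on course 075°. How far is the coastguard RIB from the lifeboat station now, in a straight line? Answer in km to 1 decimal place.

Leg 1 (357°, 2.5 km): east 2.5 sin 357° = -0.13, north 2.5 cos 357° = 2.50
Leg 2 (075°, 35.4 km): east 35.4 sin 75° = 34.19, north 35.4 cos 75° = 9.16
Net: 34.06 east, 11.66 north. Distance = √((34.06)² + (11.66)²) = 36.003 km.

36.0 km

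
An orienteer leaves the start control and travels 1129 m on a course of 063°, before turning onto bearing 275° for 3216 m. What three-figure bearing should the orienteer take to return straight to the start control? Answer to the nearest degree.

Leg 1 (063°, 1129 m): east 1129 sin 63° = 1005.95, north 1129 cos 63° = 512.56
Leg 2 (275°, 3216 m): east 3216 sin 275° = -3203.76, north 3216 cos 275° = 280.29
Net displacement: -2197.82 east, 792.85 north. Direction back to start is (2197.82, -792.85): bearing = atan2(2197.82, -792.85) mod 360° = 109.84° ≈ 110°.

110°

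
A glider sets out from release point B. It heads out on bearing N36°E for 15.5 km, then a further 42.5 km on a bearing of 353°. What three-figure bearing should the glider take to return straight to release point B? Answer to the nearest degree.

Leg 1 (N36°E, 15.5 km): east 15.5 sin 36° = 9.11, north 15.5 cos 36° = 12.54
Leg 2 (353°, 42.5 km): east 42.5 sin 353° = -5.18, north 42.5 cos 353° = 42.18
Net displacement: 3.93 east, 54.72 north. Direction back to start is (-3.93, -54.72): bearing = atan2(-3.93, -54.72) mod 360° = 184.11° ≈ 184°.

184°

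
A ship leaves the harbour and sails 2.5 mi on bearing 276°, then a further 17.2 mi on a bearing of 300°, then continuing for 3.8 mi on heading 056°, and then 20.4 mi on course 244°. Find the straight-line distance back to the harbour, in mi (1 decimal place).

32.6 mi

Leg 1 (276°, 2.5 mi): east 2.5 sin 276° = -2.49, north 2.5 cos 276° = 0.26
Leg 2 (300°, 17.2 mi): east 17.2 sin 300° = -14.90, north 17.2 cos 300° = 8.60
Leg 3 (056°, 3.8 mi): east 3.8 sin 56° = 3.15, north 3.8 cos 56° = 2.12
Leg 4 (244°, 20.4 mi): east 20.4 sin 244° = -18.34, north 20.4 cos 244° = -8.94
Net: -32.57 east, 2.04 north. Distance = √((-32.57)² + (2.04)²) = 32.631 mi.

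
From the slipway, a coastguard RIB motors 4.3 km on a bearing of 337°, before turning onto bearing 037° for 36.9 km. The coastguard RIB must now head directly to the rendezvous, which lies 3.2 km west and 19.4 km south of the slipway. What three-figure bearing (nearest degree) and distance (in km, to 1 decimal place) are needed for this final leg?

204°, 57.9 km

Leg 1 (337°, 4.3 km): east 4.3 sin 337° = -1.68, north 4.3 cos 337° = 3.96
Leg 2 (037°, 36.9 km): east 36.9 sin 37° = 22.21, north 36.9 cos 37° = 29.47
Current position: (20.53, 33.43). Target: (-3.2, -19.4). Remaining: Δeast = -23.73, Δnorth = -52.83.
Bearing = atan2(-23.73, -52.83) mod 360° = 204.19°; distance = √((-23.73)² + (-52.83)²) = 57.911 km.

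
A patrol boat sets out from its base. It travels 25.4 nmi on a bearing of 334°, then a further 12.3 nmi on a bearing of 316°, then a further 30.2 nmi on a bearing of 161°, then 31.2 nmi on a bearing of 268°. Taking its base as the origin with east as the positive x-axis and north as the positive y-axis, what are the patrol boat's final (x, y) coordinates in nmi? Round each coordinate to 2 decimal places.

(-41.03, 2.03)

Leg 1 (334°, 25.4 nmi): east 25.4 sin 334° = -11.13, north 25.4 cos 334° = 22.83
Leg 2 (316°, 12.3 nmi): east 12.3 sin 316° = -8.54, north 12.3 cos 316° = 8.85
Leg 3 (161°, 30.2 nmi): east 30.2 sin 161° = 9.83, north 30.2 cos 161° = -28.55
Leg 4 (268°, 31.2 nmi): east 31.2 sin 268° = -31.18, north 31.2 cos 268° = -1.09
Summing: -41.03 nmi east, 2.03 nmi north → (-41.03, 2.03).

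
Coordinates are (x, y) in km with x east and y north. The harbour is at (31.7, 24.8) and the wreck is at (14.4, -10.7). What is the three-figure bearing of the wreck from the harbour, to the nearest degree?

206°

Δeast = 14.4 − 31.7 = -17.30; Δnorth = -10.7 − 24.8 = -35.50.
Bearing = atan2(Δeast, Δnorth) mod 360° = 205.98° ≈ 206°.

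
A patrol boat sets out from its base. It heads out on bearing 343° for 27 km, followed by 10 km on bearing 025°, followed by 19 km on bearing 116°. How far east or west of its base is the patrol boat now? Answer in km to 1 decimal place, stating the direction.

Leg 1 (343°, 27 km): east 27 sin 343° = -7.89, north 27 cos 343° = 25.82
Leg 2 (025°, 10 km): east 10 sin 25° = 4.23, north 10 cos 25° = 9.06
Leg 3 (116°, 19 km): east 19 sin 116° = 17.08, north 19 cos 116° = -8.33
Net east component: 13.41 km.

13.4 km east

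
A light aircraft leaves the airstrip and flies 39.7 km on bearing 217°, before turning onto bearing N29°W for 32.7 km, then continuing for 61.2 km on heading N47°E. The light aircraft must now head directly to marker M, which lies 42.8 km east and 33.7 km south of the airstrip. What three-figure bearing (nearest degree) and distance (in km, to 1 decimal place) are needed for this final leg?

152°, 81.6 km

Leg 1 (217°, 39.7 km): east 39.7 sin 217° = -23.89, north 39.7 cos 217° = -31.71
Leg 2 (N29°W, 32.7 km): east 32.7 sin 331° = -15.85, north 32.7 cos 331° = 28.60
Leg 3 (N47°E, 61.2 km): east 61.2 sin 47° = 44.76, north 61.2 cos 47° = 41.74
Current position: (5.01, 38.63). Target: (42.8, -33.7). Remaining: Δeast = 37.79, Δnorth = -72.33.
Bearing = atan2(37.79, -72.33) mod 360° = 152.42°; distance = √((37.79)² + (-72.33)²) = 81.608 km.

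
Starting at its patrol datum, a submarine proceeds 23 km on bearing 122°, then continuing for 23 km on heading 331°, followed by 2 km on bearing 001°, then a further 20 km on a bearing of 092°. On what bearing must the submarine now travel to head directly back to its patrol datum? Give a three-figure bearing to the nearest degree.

Leg 1 (122°, 23 km): east 23 sin 122° = 19.51, north 23 cos 122° = -12.19
Leg 2 (331°, 23 km): east 23 sin 331° = -11.15, north 23 cos 331° = 20.12
Leg 3 (001°, 2 km): east 2 sin 1° = 0.03, north 2 cos 1° = 2.00
Leg 4 (092°, 20 km): east 20 sin 92° = 19.99, north 20 cos 92° = -0.70
Net displacement: 28.38 east, 9.23 north. Direction back to start is (-28.38, -9.23): bearing = atan2(-28.38, -9.23) mod 360° = 251.98° ≈ 252°.

252°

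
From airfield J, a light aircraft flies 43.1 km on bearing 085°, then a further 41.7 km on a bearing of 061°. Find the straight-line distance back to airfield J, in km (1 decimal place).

Leg 1 (085°, 43.1 km): east 43.1 sin 85° = 42.94, north 43.1 cos 85° = 3.76
Leg 2 (061°, 41.7 km): east 41.7 sin 61° = 36.47, north 41.7 cos 61° = 20.22
Net: 79.41 east, 23.97 north. Distance = √((79.41)² + (23.97)²) = 82.947 km.

82.9 km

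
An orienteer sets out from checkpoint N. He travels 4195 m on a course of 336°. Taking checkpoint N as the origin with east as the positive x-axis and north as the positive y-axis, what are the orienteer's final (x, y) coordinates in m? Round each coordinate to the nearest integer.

(-1706, 3832)

Leg 1 (336°, 4195 m): east 4195 sin 336° = -1706.26, north 4195 cos 336° = 3832.32
Summing: -1706.26 m east, 3832.32 m north → (-1706, 3832).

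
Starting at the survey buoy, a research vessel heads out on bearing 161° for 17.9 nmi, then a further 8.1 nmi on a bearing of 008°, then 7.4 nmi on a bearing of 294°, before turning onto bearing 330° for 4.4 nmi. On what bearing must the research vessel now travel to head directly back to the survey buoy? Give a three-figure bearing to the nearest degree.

044°

Leg 1 (161°, 17.9 nmi): east 17.9 sin 161° = 5.83, north 17.9 cos 161° = -16.92
Leg 2 (008°, 8.1 nmi): east 8.1 sin 8° = 1.13, north 8.1 cos 8° = 8.02
Leg 3 (294°, 7.4 nmi): east 7.4 sin 294° = -6.76, north 7.4 cos 294° = 3.01
Leg 4 (330°, 4.4 nmi): east 4.4 sin 330° = -2.20, north 4.4 cos 330° = 3.81
Net displacement: -2.01 east, -2.08 north. Direction back to start is (2.01, 2.08): bearing = atan2(2.01, 2.08) mod 360° = 43.91° ≈ 044°.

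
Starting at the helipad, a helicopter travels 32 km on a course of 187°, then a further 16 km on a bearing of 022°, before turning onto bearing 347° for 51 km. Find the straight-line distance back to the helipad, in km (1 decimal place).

34.1 km

Leg 1 (187°, 32 km): east 32 sin 187° = -3.90, north 32 cos 187° = -31.76
Leg 2 (022°, 16 km): east 16 sin 22° = 5.99, north 16 cos 22° = 14.83
Leg 3 (347°, 51 km): east 51 sin 347° = -11.47, north 51 cos 347° = 49.69
Net: -9.38 east, 32.77 north. Distance = √((-9.38)² + (32.77)²) = 34.082 km.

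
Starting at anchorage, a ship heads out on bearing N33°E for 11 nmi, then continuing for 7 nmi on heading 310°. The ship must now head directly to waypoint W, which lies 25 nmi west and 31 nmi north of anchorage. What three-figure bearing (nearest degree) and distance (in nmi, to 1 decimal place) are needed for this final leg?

304°, 30.9 nmi

Leg 1 (N33°E, 11 nmi): east 11 sin 33° = 5.99, north 11 cos 33° = 9.23
Leg 2 (310°, 7 nmi): east 7 sin 310° = -5.36, north 7 cos 310° = 4.50
Current position: (0.63, 13.72). Target: (-25, 31). Remaining: Δeast = -25.63, Δnorth = 17.28.
Bearing = atan2(-25.63, 17.28) mod 360° = 303.98°; distance = √((-25.63)² + (17.28)²) = 30.907 nmi.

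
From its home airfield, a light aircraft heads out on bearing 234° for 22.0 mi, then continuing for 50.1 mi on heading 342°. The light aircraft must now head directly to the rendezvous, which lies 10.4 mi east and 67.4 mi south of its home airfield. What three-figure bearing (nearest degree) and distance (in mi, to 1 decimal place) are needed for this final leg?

157°, 111.1 mi

Leg 1 (234°, 22.0 mi): east 22.0 sin 234° = -17.80, north 22.0 cos 234° = -12.93
Leg 2 (342°, 50.1 mi): east 50.1 sin 342° = -15.48, north 50.1 cos 342° = 47.65
Current position: (-33.28, 34.72). Target: (10.4, -67.4). Remaining: Δeast = 43.68, Δnorth = -102.12.
Bearing = atan2(43.68, -102.12) mod 360° = 156.84°; distance = √((43.68)² + (-102.12)²) = 111.066 mi.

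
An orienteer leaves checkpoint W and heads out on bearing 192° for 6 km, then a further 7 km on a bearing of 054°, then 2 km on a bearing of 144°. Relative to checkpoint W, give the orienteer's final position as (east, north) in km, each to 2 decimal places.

(5.59, -3.37)

Leg 1 (192°, 6 km): east 6 sin 192° = -1.25, north 6 cos 192° = -5.87
Leg 2 (054°, 7 km): east 7 sin 54° = 5.66, north 7 cos 54° = 4.11
Leg 3 (144°, 2 km): east 2 sin 144° = 1.18, north 2 cos 144° = -1.62
Summing: 5.59 km east, -3.37 km north → (5.59, -3.37).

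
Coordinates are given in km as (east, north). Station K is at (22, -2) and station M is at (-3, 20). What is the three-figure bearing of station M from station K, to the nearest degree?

Δeast = -3 − 22 = -25.00; Δnorth = 20 − -2 = 22.00.
Bearing = atan2(Δeast, Δnorth) mod 360° = 311.35° ≈ 311°.

311°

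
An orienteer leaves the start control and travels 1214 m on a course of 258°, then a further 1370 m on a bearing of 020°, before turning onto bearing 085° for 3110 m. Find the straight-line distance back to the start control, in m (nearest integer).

Leg 1 (258°, 1214 m): east 1214 sin 258° = -1187.47, north 1214 cos 258° = -252.40
Leg 2 (020°, 1370 m): east 1370 sin 20° = 468.57, north 1370 cos 20° = 1287.38
Leg 3 (085°, 3110 m): east 3110 sin 85° = 3098.17, north 3110 cos 85° = 271.05
Net: 2379.26 east, 1306.03 north. Distance = √((2379.26)² + (1306.03)²) = 2714.148 m.

2714 m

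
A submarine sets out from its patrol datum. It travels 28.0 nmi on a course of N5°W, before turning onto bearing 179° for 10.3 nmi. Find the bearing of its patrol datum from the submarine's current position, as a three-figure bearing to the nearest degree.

Leg 1 (N5°W, 28.0 nmi): east 28.0 sin 355° = -2.44, north 28.0 cos 355° = 27.89
Leg 2 (179°, 10.3 nmi): east 10.3 sin 179° = 0.18, north 10.3 cos 179° = -10.30
Net displacement: -2.26 east, 17.60 north. Direction back to start is (2.26, -17.60): bearing = atan2(2.26, -17.60) mod 360° = 172.68° ≈ 173°.

173°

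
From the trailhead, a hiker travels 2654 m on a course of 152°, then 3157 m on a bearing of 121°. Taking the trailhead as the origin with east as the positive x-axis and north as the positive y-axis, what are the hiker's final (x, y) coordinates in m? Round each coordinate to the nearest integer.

(3952, -3969)

Leg 1 (152°, 2654 m): east 2654 sin 152° = 1245.98, north 2654 cos 152° = -2343.34
Leg 2 (121°, 3157 m): east 3157 sin 121° = 2706.08, north 3157 cos 121° = -1625.98
Summing: 3952.05 m east, -3969.32 m north → (3952, -3969).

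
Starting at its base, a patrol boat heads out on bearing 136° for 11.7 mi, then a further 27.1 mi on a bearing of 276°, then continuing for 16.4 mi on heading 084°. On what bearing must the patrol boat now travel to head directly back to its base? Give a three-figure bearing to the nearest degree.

033°

Leg 1 (136°, 11.7 mi): east 11.7 sin 136° = 8.13, north 11.7 cos 136° = -8.42
Leg 2 (276°, 27.1 mi): east 27.1 sin 276° = -26.95, north 27.1 cos 276° = 2.83
Leg 3 (084°, 16.4 mi): east 16.4 sin 84° = 16.31, north 16.4 cos 84° = 1.71
Net displacement: -2.51 east, -3.87 north. Direction back to start is (2.51, 3.87): bearing = atan2(2.51, 3.87) mod 360° = 33.01° ≈ 033°.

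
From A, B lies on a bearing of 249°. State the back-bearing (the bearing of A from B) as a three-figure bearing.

Back-bearing = 249° − 180° = 069°.

069°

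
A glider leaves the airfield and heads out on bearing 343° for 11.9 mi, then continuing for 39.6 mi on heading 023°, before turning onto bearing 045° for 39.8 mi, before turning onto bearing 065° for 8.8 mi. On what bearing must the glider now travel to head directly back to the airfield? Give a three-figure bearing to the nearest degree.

211°

Leg 1 (343°, 11.9 mi): east 11.9 sin 343° = -3.48, north 11.9 cos 343° = 11.38
Leg 2 (023°, 39.6 mi): east 39.6 sin 23° = 15.47, north 39.6 cos 23° = 36.45
Leg 3 (045°, 39.8 mi): east 39.8 sin 45° = 28.14, north 39.8 cos 45° = 28.14
Leg 4 (065°, 8.8 mi): east 8.8 sin 65° = 7.98, north 8.8 cos 65° = 3.72
Net displacement: 48.11 east, 79.69 north. Direction back to start is (-48.11, -79.69): bearing = atan2(-48.11, -79.69) mod 360° = 211.12° ≈ 211°.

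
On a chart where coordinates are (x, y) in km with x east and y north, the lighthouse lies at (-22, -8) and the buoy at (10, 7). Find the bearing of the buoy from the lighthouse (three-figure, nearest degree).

Δeast = 10 − -22 = 32.00; Δnorth = 7 − -8 = 15.00.
Bearing = atan2(Δeast, Δnorth) mod 360° = 64.89° ≈ 065°.

065°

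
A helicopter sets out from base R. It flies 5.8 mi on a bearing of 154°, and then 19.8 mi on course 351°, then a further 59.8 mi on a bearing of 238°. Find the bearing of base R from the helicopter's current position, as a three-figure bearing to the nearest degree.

071°

Leg 1 (154°, 5.8 mi): east 5.8 sin 154° = 2.54, north 5.8 cos 154° = -5.21
Leg 2 (351°, 19.8 mi): east 19.8 sin 351° = -3.10, north 19.8 cos 351° = 19.56
Leg 3 (238°, 59.8 mi): east 59.8 sin 238° = -50.71, north 59.8 cos 238° = -31.69
Net displacement: -51.27 east, -17.35 north. Direction back to start is (51.27, 17.35): bearing = atan2(51.27, 17.35) mod 360° = 71.31° ≈ 071°.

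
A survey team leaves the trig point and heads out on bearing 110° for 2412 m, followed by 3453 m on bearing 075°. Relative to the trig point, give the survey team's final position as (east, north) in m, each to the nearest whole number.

Leg 1 (110°, 2412 m): east 2412 sin 110° = 2266.54, north 2412 cos 110° = -824.95
Leg 2 (075°, 3453 m): east 3453 sin 75° = 3335.34, north 3453 cos 75° = 893.70
Summing: 5601.88 m east, 68.75 m north → (5602, 69).

(5602, 69)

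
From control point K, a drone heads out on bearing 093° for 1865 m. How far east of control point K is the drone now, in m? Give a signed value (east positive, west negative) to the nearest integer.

1862 m

Leg 1 (093°, 1865 m): east 1865 sin 93° = 1862.44, north 1865 cos 93° = -97.61
Net east component: 1862.44 m.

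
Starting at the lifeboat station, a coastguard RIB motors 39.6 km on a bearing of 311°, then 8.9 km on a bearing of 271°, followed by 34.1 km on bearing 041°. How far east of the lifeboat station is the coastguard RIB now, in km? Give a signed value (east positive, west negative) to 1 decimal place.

Leg 1 (311°, 39.6 km): east 39.6 sin 311° = -29.89, north 39.6 cos 311° = 25.98
Leg 2 (271°, 8.9 km): east 8.9 sin 271° = -8.90, north 8.9 cos 271° = 0.16
Leg 3 (041°, 34.1 km): east 34.1 sin 41° = 22.37, north 34.1 cos 41° = 25.74
Net east component: -16.41 km.

-16.4 km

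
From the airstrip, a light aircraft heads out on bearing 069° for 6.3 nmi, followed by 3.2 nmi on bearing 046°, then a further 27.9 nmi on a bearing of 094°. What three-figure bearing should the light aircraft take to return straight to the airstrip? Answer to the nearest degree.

266°

Leg 1 (069°, 6.3 nmi): east 6.3 sin 69° = 5.88, north 6.3 cos 69° = 2.26
Leg 2 (046°, 3.2 nmi): east 3.2 sin 46° = 2.30, north 3.2 cos 46° = 2.22
Leg 3 (094°, 27.9 nmi): east 27.9 sin 94° = 27.83, north 27.9 cos 94° = -1.95
Net displacement: 36.02 east, 2.53 north. Direction back to start is (-36.02, -2.53): bearing = atan2(-36.02, -2.53) mod 360° = 265.97° ≈ 266°.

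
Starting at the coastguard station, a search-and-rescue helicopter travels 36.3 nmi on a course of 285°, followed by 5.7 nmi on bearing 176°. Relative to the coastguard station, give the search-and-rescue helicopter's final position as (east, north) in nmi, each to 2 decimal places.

(-34.67, 3.71)

Leg 1 (285°, 36.3 nmi): east 36.3 sin 285° = -35.06, north 36.3 cos 285° = 9.40
Leg 2 (176°, 5.7 nmi): east 5.7 sin 176° = 0.40, north 5.7 cos 176° = -5.69
Summing: -34.67 nmi east, 3.71 nmi north → (-34.67, 3.71).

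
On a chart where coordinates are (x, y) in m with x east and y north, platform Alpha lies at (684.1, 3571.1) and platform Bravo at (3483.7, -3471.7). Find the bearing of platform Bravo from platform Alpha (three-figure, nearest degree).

Δeast = 3483.7 − 684.1 = 2799.60; Δnorth = -3471.7 − 3571.1 = -7042.80.
Bearing = atan2(Δeast, Δnorth) mod 360° = 158.32° ≈ 158°.

158°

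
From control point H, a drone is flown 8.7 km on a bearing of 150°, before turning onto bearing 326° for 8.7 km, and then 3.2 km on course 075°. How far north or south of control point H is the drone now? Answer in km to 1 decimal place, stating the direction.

Leg 1 (150°, 8.7 km): east 8.7 sin 150° = 4.35, north 8.7 cos 150° = -7.53
Leg 2 (326°, 8.7 km): east 8.7 sin 326° = -4.86, north 8.7 cos 326° = 7.21
Leg 3 (075°, 3.2 km): east 3.2 sin 75° = 3.09, north 3.2 cos 75° = 0.83
Net north component: 0.51 km.

0.5 km north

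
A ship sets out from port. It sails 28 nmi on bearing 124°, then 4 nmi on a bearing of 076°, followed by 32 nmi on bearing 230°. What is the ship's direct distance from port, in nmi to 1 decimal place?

Leg 1 (124°, 28 nmi): east 28 sin 124° = 23.21, north 28 cos 124° = -15.66
Leg 2 (076°, 4 nmi): east 4 sin 76° = 3.88, north 4 cos 76° = 0.97
Leg 3 (230°, 32 nmi): east 32 sin 230° = -24.51, north 32 cos 230° = -20.57
Net: 2.58 east, -35.26 north. Distance = √((2.58)² + (-35.26)²) = 35.353 nmi.

35.4 nmi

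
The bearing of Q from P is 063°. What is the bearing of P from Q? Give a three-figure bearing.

243°

Back-bearing = 063° + 180° = 243°.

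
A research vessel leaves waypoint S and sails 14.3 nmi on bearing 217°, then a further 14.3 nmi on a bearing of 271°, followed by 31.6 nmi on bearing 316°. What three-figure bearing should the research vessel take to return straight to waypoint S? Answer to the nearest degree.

104°

Leg 1 (217°, 14.3 nmi): east 14.3 sin 217° = -8.61, north 14.3 cos 217° = -11.42
Leg 2 (271°, 14.3 nmi): east 14.3 sin 271° = -14.30, north 14.3 cos 271° = 0.25
Leg 3 (316°, 31.6 nmi): east 31.6 sin 316° = -21.95, north 31.6 cos 316° = 22.73
Net displacement: -44.85 east, 11.56 north. Direction back to start is (44.85, -11.56): bearing = atan2(44.85, -11.56) mod 360° = 104.45° ≈ 104°.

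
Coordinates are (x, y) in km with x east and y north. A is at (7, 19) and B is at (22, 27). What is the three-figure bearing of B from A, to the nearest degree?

Δeast = 22 − 7 = 15.00; Δnorth = 27 − 19 = 8.00.
Bearing = atan2(Δeast, Δnorth) mod 360° = 61.93° ≈ 062°.

062°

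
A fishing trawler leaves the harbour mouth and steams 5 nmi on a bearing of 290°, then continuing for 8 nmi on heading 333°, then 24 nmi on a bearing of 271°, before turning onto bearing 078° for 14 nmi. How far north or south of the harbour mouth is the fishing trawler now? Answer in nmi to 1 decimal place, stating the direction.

12.2 nmi north

Leg 1 (290°, 5 nmi): east 5 sin 290° = -4.70, north 5 cos 290° = 1.71
Leg 2 (333°, 8 nmi): east 8 sin 333° = -3.63, north 8 cos 333° = 7.13
Leg 3 (271°, 24 nmi): east 24 sin 271° = -24.00, north 24 cos 271° = 0.42
Leg 4 (078°, 14 nmi): east 14 sin 78° = 13.69, north 14 cos 78° = 2.91
Net north component: 12.17 nmi.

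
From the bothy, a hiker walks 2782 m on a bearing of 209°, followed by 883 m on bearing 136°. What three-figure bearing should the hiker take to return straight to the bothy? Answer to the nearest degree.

013°

Leg 1 (209°, 2782 m): east 2782 sin 209° = -1348.74, north 2782 cos 209° = -2433.19
Leg 2 (136°, 883 m): east 883 sin 136° = 613.38, north 883 cos 136° = -635.18
Net displacement: -735.36 east, -3068.37 north. Direction back to start is (735.36, 3068.37): bearing = atan2(735.36, 3068.37) mod 360° = 13.48° ≈ 013°.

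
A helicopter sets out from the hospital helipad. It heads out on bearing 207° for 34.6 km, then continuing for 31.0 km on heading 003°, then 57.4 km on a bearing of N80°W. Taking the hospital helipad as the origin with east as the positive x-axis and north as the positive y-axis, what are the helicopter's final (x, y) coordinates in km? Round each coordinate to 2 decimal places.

(-70.61, 10.10)

Leg 1 (207°, 34.6 km): east 34.6 sin 207° = -15.71, north 34.6 cos 207° = -30.83
Leg 2 (003°, 31.0 km): east 31.0 sin 3° = 1.62, north 31.0 cos 3° = 30.96
Leg 3 (N80°W, 57.4 km): east 57.4 sin 280° = -56.53, north 57.4 cos 280° = 9.97
Summing: -70.61 km east, 10.10 km north → (-70.61, 10.10).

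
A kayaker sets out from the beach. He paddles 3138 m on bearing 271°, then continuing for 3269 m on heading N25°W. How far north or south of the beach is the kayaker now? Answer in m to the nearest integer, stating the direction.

3017 m north

Leg 1 (271°, 3138 m): east 3138 sin 271° = -3137.52, north 3138 cos 271° = 54.77
Leg 2 (N25°W, 3269 m): east 3269 sin 335° = -1381.54, north 3269 cos 335° = 2962.72
Net north component: 3017.49 m.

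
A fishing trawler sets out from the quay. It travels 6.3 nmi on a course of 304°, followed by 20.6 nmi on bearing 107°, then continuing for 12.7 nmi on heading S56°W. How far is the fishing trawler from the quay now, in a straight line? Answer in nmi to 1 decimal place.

Leg 1 (304°, 6.3 nmi): east 6.3 sin 304° = -5.22, north 6.3 cos 304° = 3.52
Leg 2 (107°, 20.6 nmi): east 20.6 sin 107° = 19.70, north 20.6 cos 107° = -6.02
Leg 3 (S56°W, 12.7 nmi): east 12.7 sin 236° = -10.53, north 12.7 cos 236° = -7.10
Net: 3.95 east, -9.60 north. Distance = √((3.95)² + (-9.60)²) = 10.382 nmi.

10.4 nmi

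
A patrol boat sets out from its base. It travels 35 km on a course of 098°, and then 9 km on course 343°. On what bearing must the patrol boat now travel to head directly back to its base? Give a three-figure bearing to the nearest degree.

Leg 1 (098°, 35 km): east 35 sin 98° = 34.66, north 35 cos 98° = -4.87
Leg 2 (343°, 9 km): east 9 sin 343° = -2.63, north 9 cos 343° = 8.61
Net displacement: 32.03 east, 3.74 north. Direction back to start is (-32.03, -3.74): bearing = atan2(-32.03, -3.74) mod 360° = 263.35° ≈ 263°.

263°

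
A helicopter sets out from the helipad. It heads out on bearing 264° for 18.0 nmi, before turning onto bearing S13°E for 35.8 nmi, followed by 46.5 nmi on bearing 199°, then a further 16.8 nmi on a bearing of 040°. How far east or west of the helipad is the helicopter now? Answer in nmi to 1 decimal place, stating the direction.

Leg 1 (264°, 18.0 nmi): east 18.0 sin 264° = -17.90, north 18.0 cos 264° = -1.88
Leg 2 (S13°E, 35.8 nmi): east 35.8 sin 167° = 8.05, north 35.8 cos 167° = -34.88
Leg 3 (199°, 46.5 nmi): east 46.5 sin 199° = -15.14, north 46.5 cos 199° = -43.97
Leg 4 (040°, 16.8 nmi): east 16.8 sin 40° = 10.80, north 16.8 cos 40° = 12.87
Net east component: -14.19 nmi.

14.2 nmi west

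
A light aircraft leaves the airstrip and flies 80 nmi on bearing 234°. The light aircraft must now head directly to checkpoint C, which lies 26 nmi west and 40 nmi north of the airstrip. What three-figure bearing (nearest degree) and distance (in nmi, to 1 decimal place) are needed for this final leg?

Leg 1 (234°, 80 nmi): east 80 sin 234° = -64.72, north 80 cos 234° = -47.02
Current position: (-64.72, -47.02). Target: (-26, 40). Remaining: Δeast = 38.72, Δnorth = 87.02.
Bearing = atan2(38.72, 87.02) mod 360° = 23.99°; distance = √((38.72)² + (87.02)²) = 95.249 nmi.

024°, 95.2 nmi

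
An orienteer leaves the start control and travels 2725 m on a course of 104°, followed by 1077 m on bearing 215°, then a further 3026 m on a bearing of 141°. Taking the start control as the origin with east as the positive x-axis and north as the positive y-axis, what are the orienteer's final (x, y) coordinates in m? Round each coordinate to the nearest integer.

(3931, -3893)

Leg 1 (104°, 2725 m): east 2725 sin 104° = 2644.06, north 2725 cos 104° = -659.24
Leg 2 (215°, 1077 m): east 1077 sin 215° = -617.74, north 1077 cos 215° = -882.23
Leg 3 (141°, 3026 m): east 3026 sin 141° = 1904.32, north 3026 cos 141° = -2351.64
Summing: 3930.64 m east, -3893.11 m north → (3931, -3893).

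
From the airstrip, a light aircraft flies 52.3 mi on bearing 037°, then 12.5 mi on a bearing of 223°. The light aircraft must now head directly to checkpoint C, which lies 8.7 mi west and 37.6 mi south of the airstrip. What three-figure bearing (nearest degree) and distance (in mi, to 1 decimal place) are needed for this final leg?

Leg 1 (037°, 52.3 mi): east 52.3 sin 37° = 31.47, north 52.3 cos 37° = 41.77
Leg 2 (223°, 12.5 mi): east 12.5 sin 223° = -8.52, north 12.5 cos 223° = -9.14
Current position: (22.95, 32.63). Target: (-8.7, -37.6). Remaining: Δeast = -31.65, Δnorth = -70.23.
Bearing = atan2(-31.65, -70.23) mod 360° = 204.26°; distance = √((-31.65)² + (-70.23)²) = 77.029 mi.

204°, 77.0 mi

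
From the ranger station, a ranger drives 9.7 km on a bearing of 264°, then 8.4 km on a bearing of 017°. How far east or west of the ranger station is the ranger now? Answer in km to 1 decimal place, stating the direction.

7.2 km west

Leg 1 (264°, 9.7 km): east 9.7 sin 264° = -9.65, north 9.7 cos 264° = -1.01
Leg 2 (017°, 8.4 km): east 8.4 sin 17° = 2.46, north 8.4 cos 17° = 8.03
Net east component: -7.19 km.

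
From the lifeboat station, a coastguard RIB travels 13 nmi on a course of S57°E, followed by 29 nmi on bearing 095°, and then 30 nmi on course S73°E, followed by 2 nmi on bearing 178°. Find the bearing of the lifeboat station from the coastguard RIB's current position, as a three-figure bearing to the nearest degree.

Leg 1 (S57°E, 13 nmi): east 13 sin 123° = 10.90, north 13 cos 123° = -7.08
Leg 2 (095°, 29 nmi): east 29 sin 95° = 28.89, north 29 cos 95° = -2.53
Leg 3 (S73°E, 30 nmi): east 30 sin 107° = 28.69, north 30 cos 107° = -8.77
Leg 4 (178°, 2 nmi): east 2 sin 178° = 0.07, north 2 cos 178° = -2.00
Net displacement: 68.55 east, -20.38 north. Direction back to start is (-68.55, 20.38): bearing = atan2(-68.55, 20.38) mod 360° = 286.56° ≈ 287°.

287°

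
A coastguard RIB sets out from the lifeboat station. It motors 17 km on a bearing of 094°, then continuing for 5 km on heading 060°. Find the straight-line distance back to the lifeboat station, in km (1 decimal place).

Leg 1 (094°, 17 km): east 17 sin 94° = 16.96, north 17 cos 94° = -1.19
Leg 2 (060°, 5 km): east 5 sin 60° = 4.33, north 5 cos 60° = 2.50
Net: 21.29 east, 1.31 north. Distance = √((21.29)² + (1.31)²) = 21.329 km.

21.3 km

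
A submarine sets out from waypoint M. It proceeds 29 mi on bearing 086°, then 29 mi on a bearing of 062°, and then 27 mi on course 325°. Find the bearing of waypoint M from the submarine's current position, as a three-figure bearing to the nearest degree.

Leg 1 (086°, 29 mi): east 29 sin 86° = 28.93, north 29 cos 86° = 2.02
Leg 2 (062°, 29 mi): east 29 sin 62° = 25.61, north 29 cos 62° = 13.61
Leg 3 (325°, 27 mi): east 27 sin 325° = -15.49, north 27 cos 325° = 22.12
Net displacement: 39.05 east, 37.75 north. Direction back to start is (-39.05, -37.75): bearing = atan2(-39.05, -37.75) mod 360° = 225.96° ≈ 226°.

226°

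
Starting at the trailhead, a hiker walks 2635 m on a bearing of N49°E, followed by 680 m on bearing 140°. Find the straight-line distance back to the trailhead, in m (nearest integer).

2710 m

Leg 1 (N49°E, 2635 m): east 2635 sin 49° = 1988.66, north 2635 cos 49° = 1728.72
Leg 2 (140°, 680 m): east 680 sin 140° = 437.10, north 680 cos 140° = -520.91
Net: 2425.76 east, 1207.81 north. Distance = √((2425.76)² + (1207.81)²) = 2709.812 m.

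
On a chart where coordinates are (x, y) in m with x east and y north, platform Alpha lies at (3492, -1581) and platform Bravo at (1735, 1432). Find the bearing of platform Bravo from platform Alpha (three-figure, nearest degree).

Δeast = 1735 − 3492 = -1757.00; Δnorth = 1432 − -1581 = 3013.00.
Bearing = atan2(Δeast, Δnorth) mod 360° = 329.75° ≈ 330°.

330°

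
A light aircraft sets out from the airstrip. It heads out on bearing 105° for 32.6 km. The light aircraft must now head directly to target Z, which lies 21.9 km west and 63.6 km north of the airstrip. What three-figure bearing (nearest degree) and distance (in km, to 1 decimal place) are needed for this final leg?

Leg 1 (105°, 32.6 km): east 32.6 sin 105° = 31.49, north 32.6 cos 105° = -8.44
Current position: (31.49, -8.44). Target: (-21.9, 63.6). Remaining: Δeast = -53.39, Δnorth = 72.04.
Bearing = atan2(-53.39, 72.04) mod 360° = 323.46°; distance = √((-53.39)² + (72.04)²) = 89.665 km.

323°, 89.7 km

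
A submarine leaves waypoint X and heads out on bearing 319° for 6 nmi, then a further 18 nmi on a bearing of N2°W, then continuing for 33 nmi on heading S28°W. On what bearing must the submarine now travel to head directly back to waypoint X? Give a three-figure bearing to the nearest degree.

072°

Leg 1 (319°, 6 nmi): east 6 sin 319° = -3.94, north 6 cos 319° = 4.53
Leg 2 (N2°W, 18 nmi): east 18 sin 358° = -0.63, north 18 cos 358° = 17.99
Leg 3 (S28°W, 33 nmi): east 33 sin 208° = -15.49, north 33 cos 208° = -29.14
Net displacement: -20.06 east, -6.62 north. Direction back to start is (20.06, 6.62): bearing = atan2(20.06, 6.62) mod 360° = 71.73° ≈ 072°.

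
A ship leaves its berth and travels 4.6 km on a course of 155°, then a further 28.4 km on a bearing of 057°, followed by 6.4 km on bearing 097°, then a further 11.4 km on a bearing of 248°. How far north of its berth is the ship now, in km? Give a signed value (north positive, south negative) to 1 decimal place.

Leg 1 (155°, 4.6 km): east 4.6 sin 155° = 1.94, north 4.6 cos 155° = -4.17
Leg 2 (057°, 28.4 km): east 28.4 sin 57° = 23.82, north 28.4 cos 57° = 15.47
Leg 3 (097°, 6.4 km): east 6.4 sin 97° = 6.35, north 6.4 cos 97° = -0.78
Leg 4 (248°, 11.4 km): east 11.4 sin 248° = -10.57, north 11.4 cos 248° = -4.27
Net north component: 6.25 km.

6.2 km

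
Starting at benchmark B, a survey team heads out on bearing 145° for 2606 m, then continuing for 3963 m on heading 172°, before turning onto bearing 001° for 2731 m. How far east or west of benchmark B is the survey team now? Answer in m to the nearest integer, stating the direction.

2094 m east

Leg 1 (145°, 2606 m): east 2606 sin 145° = 1494.74, north 2606 cos 145° = -2134.71
Leg 2 (172°, 3963 m): east 3963 sin 172° = 551.54, north 3963 cos 172° = -3924.43
Leg 3 (001°, 2731 m): east 2731 sin 1° = 47.66, north 2731 cos 1° = 2730.58
Net east component: 2093.95 m.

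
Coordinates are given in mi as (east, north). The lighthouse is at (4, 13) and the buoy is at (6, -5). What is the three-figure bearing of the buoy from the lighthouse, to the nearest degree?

Δeast = 6 − 4 = 2.00; Δnorth = -5 − 13 = -18.00.
Bearing = atan2(Δeast, Δnorth) mod 360° = 173.66° ≈ 174°.

174°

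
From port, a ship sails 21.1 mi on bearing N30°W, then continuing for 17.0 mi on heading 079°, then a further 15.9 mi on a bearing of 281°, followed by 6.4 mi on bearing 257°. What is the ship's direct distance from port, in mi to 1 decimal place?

27.9 mi

Leg 1 (N30°W, 21.1 mi): east 21.1 sin 330° = -10.55, north 21.1 cos 330° = 18.27
Leg 2 (079°, 17.0 mi): east 17.0 sin 79° = 16.69, north 17.0 cos 79° = 3.24
Leg 3 (281°, 15.9 mi): east 15.9 sin 281° = -15.61, north 15.9 cos 281° = 3.03
Leg 4 (257°, 6.4 mi): east 6.4 sin 257° = -6.24, north 6.4 cos 257° = -1.44
Net: -15.71 east, 23.11 north. Distance = √((-15.71)² + (23.11)²) = 27.943 mi.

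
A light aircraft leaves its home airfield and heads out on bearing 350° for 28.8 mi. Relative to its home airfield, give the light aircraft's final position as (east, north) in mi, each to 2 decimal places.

Leg 1 (350°, 28.8 mi): east 28.8 sin 350° = -5.00, north 28.8 cos 350° = 28.36
Summing: -5.00 mi east, 28.36 mi north → (-5.00, 28.36).

(-5.00, 28.36)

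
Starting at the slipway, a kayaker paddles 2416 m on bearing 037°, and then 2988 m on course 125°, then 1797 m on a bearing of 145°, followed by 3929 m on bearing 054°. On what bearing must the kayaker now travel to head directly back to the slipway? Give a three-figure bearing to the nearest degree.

263°

Leg 1 (037°, 2416 m): east 2416 sin 37° = 1453.99, north 2416 cos 37° = 1929.50
Leg 2 (125°, 2988 m): east 2988 sin 125° = 2447.63, north 2988 cos 125° = -1713.85
Leg 3 (145°, 1797 m): east 1797 sin 145° = 1030.72, north 1797 cos 145° = -1472.02
Leg 4 (054°, 3929 m): east 3929 sin 54° = 3178.63, north 3929 cos 54° = 2309.41
Net displacement: 8110.96 east, 1053.05 north. Direction back to start is (-8110.96, -1053.05): bearing = atan2(-8110.96, -1053.05) mod 360° = 262.60° ≈ 263°.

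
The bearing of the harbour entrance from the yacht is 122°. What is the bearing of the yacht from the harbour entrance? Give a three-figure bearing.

302°

Back-bearing = 122° + 180° = 302°.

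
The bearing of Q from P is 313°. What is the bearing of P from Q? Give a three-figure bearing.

Back-bearing = 313° − 180° = 133°.

133°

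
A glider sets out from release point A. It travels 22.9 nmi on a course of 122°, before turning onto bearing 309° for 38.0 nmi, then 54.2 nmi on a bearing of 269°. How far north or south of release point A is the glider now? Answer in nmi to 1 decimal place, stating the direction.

Leg 1 (122°, 22.9 nmi): east 22.9 sin 122° = 19.42, north 22.9 cos 122° = -12.14
Leg 2 (309°, 38.0 nmi): east 38.0 sin 309° = -29.53, north 38.0 cos 309° = 23.91
Leg 3 (269°, 54.2 nmi): east 54.2 sin 269° = -54.19, north 54.2 cos 269° = -0.95
Net north component: 10.83 nmi.

10.8 nmi north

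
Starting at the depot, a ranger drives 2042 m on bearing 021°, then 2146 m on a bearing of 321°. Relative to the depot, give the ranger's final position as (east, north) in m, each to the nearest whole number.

(-619, 3574)

Leg 1 (021°, 2042 m): east 2042 sin 21° = 731.79, north 2042 cos 21° = 1906.37
Leg 2 (321°, 2146 m): east 2146 sin 321° = -1350.52, north 2146 cos 321° = 1667.76
Summing: -618.73 m east, 3574.13 m north → (-619, 3574).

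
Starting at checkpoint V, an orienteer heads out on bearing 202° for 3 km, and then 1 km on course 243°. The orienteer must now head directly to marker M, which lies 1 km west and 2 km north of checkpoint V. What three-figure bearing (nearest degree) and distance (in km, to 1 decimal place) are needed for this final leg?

Leg 1 (202°, 3 km): east 3 sin 202° = -1.12, north 3 cos 202° = -2.78
Leg 2 (243°, 1 km): east 1 sin 243° = -0.89, north 1 cos 243° = -0.45
Current position: (-2.01, -3.24). Target: (-1, 2). Remaining: Δeast = 1.01, Δnorth = 5.24.
Bearing = atan2(1.01, 5.24) mod 360° = 10.97°; distance = √((1.01)² + (5.24)²) = 5.333 km.

011°, 5.3 km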